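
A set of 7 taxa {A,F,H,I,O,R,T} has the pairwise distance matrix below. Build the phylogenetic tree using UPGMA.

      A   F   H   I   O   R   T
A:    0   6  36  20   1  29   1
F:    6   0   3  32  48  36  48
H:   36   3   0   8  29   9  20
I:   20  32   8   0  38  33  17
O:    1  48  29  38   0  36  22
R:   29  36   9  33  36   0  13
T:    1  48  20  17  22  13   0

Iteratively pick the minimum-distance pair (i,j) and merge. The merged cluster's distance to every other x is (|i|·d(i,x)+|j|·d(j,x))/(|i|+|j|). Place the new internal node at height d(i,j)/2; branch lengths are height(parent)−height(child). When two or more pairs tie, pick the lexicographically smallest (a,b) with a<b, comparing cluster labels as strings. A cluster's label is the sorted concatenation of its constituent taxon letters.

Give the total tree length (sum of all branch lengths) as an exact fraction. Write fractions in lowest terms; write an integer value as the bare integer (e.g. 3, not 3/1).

step 1: merge (A,O) at d=1; branch lengths A→1/2, O→1/2; new cluster AO
  updated: d(AO,F)=27, d(AO,H)=65/2, d(AO,I)=29, d(AO,R)=65/2, d(AO,T)=23/2
step 2: merge (F,H) at d=3; branch lengths F→3/2, H→3/2; new cluster FH
  updated: d(AO,FH)=119/4, d(FH,I)=20, d(FH,R)=45/2, d(FH,T)=34
step 3: merge (AO,T) at d=23/2; branch lengths AO→21/4, T→23/4; new cluster AOT
  updated: d(AOT,FH)=187/6, d(AOT,I)=25, d(AOT,R)=26
step 4: merge (FH,I) at d=20; branch lengths FH→17/2, I→10; new cluster FHI
  updated: d(AOT,FHI)=262/9, d(FHI,R)=26
step 5: merge (AOT,R) at d=26; branch lengths AOT→29/4, R→13; new cluster AORT
  updated: d(AORT,FHI)=85/3
step 6: merge (AORT,FHI) at d=85/3; branch lengths AORT→7/6, FHI→25/6; new cluster AFHIORT
final tree: ((((A:1/2,O:1/2):21/4,T:23/4):29/4,R:13):7/6,((F:3/2,H:3/2):17/2,I:10):25/6)
total length: 709/12

709/12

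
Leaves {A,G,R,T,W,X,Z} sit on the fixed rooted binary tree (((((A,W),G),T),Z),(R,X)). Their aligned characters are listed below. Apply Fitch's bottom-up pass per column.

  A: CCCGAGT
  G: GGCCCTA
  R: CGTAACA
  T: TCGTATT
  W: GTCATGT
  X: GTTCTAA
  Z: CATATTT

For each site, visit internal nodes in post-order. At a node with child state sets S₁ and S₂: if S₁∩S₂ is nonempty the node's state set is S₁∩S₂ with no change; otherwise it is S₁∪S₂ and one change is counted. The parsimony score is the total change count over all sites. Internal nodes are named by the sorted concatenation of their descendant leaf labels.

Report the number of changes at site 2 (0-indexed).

2

[col 0] AW: children A:{C}, W:{G} ∪→ {C,G}; cost 1
[col 0] AGW: children AW:{C,G}, G:{G} ∩→ {G}; cost 0
[col 0] AGTW: children AGW:{G}, T:{T} ∪→ {G,T}; cost 1
[col 0] AGTWZ: children AGTW:{G,T}, Z:{C} ∪→ {C,G,T}; cost 1
[col 0] RX: children R:{C}, X:{G} ∪→ {C,G}; cost 1
[col 0] AGRTWXZ: children AGTWZ:{C,G,T}, RX:{C,G} ∩→ {C,G}; cost 0
[col 1] AW: children A:{C}, W:{T} ∪→ {C,T}; cost 1
[col 1] AGW: children AW:{C,T}, G:{G} ∪→ {C,G,T}; cost 1
[col 1] AGTW: children AGW:{C,G,T}, T:{C} ∩→ {C}; cost 0
[col 1] AGTWZ: children AGTW:{C}, Z:{A} ∪→ {A,C}; cost 1
[col 1] RX: children R:{G}, X:{T} ∪→ {G,T}; cost 1
[col 1] AGRTWXZ: children AGTWZ:{A,C}, RX:{G,T} ∪→ {A,C,G,T}; cost 1
[col 2] AW: children A:{C}, W:{C} ∩→ {C}; cost 0
[col 2] AGW: children AW:{C}, G:{C} ∩→ {C}; cost 0
[col 2] AGTW: children AGW:{C}, T:{G} ∪→ {C,G}; cost 1
[col 2] AGTWZ: children AGTW:{C,G}, Z:{T} ∪→ {C,G,T}; cost 1
[col 2] RX: children R:{T}, X:{T} ∩→ {T}; cost 0
[col 2] AGRTWXZ: children AGTWZ:{C,G,T}, RX:{T} ∩→ {T}; cost 0
[col 3] AW: children A:{G}, W:{A} ∪→ {A,G}; cost 1
[col 3] AGW: children AW:{A,G}, G:{C} ∪→ {A,C,G}; cost 1
[col 3] AGTW: children AGW:{A,C,G}, T:{T} ∪→ {A,C,G,T}; cost 1
[col 3] AGTWZ: children AGTW:{A,C,G,T}, Z:{A} ∩→ {A}; cost 0
[col 3] RX: children R:{A}, X:{C} ∪→ {A,C}; cost 1
[col 3] AGRTWXZ: children AGTWZ:{A}, RX:{A,C} ∩→ {A}; cost 0
[col 4] AW: children A:{A}, W:{T} ∪→ {A,T}; cost 1
[col 4] AGW: children AW:{A,T}, G:{C} ∪→ {A,C,T}; cost 1
[col 4] AGTW: children AGW:{A,C,T}, T:{A} ∩→ {A}; cost 0
[col 4] AGTWZ: children AGTW:{A}, Z:{T} ∪→ {A,T}; cost 1
[col 4] RX: children R:{A}, X:{T} ∪→ {A,T}; cost 1
[col 4] AGRTWXZ: children AGTWZ:{A,T}, RX:{A,T} ∩→ {A,T}; cost 0
[col 5] AW: children A:{G}, W:{G} ∩→ {G}; cost 0
[col 5] AGW: children AW:{G}, G:{T} ∪→ {G,T}; cost 1
[col 5] AGTW: children AGW:{G,T}, T:{T} ∩→ {T}; cost 0
[col 5] AGTWZ: children AGTW:{T}, Z:{T} ∩→ {T}; cost 0
[col 5] RX: children R:{C}, X:{A} ∪→ {A,C}; cost 1
[col 5] AGRTWXZ: children AGTWZ:{T}, RX:{A,C} ∪→ {A,C,T}; cost 1
[col 6] AW: children A:{T}, W:{T} ∩→ {T}; cost 0
[col 6] AGW: children AW:{T}, G:{A} ∪→ {A,T}; cost 1
[col 6] AGTW: children AGW:{A,T}, T:{T} ∩→ {T}; cost 0
[col 6] AGTWZ: children AGTW:{T}, Z:{T} ∩→ {T}; cost 0
[col 6] RX: children R:{A}, X:{A} ∩→ {A}; cost 0
[col 6] AGRTWXZ: children AGTWZ:{T}, RX:{A} ∪→ {A,T}; cost 1
per-site changes: [4, 5, 2, 4, 4, 3, 2]; total = 24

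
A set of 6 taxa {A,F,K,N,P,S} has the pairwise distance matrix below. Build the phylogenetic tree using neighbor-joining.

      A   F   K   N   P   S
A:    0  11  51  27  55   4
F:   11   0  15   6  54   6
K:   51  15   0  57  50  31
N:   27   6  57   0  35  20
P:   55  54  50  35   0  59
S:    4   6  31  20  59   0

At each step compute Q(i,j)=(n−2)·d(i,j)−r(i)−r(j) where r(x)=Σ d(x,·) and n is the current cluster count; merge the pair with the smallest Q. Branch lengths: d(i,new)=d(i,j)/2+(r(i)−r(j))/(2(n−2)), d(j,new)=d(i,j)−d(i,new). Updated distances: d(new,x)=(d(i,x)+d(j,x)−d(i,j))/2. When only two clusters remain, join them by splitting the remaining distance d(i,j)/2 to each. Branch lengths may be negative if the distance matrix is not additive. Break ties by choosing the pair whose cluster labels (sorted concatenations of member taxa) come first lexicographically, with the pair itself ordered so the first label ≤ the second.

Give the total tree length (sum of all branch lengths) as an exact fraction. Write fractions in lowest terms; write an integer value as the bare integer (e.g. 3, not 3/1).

643/8

iteration 1: select N,P (d=35, Q=-258); attach at lengths (4, 31); label the merged cluster NP
  updated: d(A,NP)=47/2, d(F,NP)=25/2, d(K,NP)=36, d(NP,S)=22
iteration 2: select A,S (d=4, Q=-281/2); attach at lengths (77/12, -29/12); label the merged cluster AS
  updated: d(AS,F)=13/2, d(AS,K)=39, d(AS,NP)=83/4
iteration 3: select AS,NP (d=83/4, Q=-94); attach at lengths (77/8, 89/8); label the merged cluster ANPS
  updated: d(ANPS,F)=-7/8, d(ANPS,K)=217/8
iteration 4: select ANPS,F (d=-7/8, Q=-165/4); attach at lengths (45/8, -13/2); label the merged cluster AFNPS
  updated: d(AFNPS,K)=43/2
iteration 5: select AFNPS,K (d=43/2); attach at lengths (43/4, 43/4); label the merged cluster AFKNPS
final tree: ((((A:77/12,S:-29/12):77/8,(N:4,P:31):89/8):45/8,F:-13/2):43/4,K:43/4)
total length: 643/8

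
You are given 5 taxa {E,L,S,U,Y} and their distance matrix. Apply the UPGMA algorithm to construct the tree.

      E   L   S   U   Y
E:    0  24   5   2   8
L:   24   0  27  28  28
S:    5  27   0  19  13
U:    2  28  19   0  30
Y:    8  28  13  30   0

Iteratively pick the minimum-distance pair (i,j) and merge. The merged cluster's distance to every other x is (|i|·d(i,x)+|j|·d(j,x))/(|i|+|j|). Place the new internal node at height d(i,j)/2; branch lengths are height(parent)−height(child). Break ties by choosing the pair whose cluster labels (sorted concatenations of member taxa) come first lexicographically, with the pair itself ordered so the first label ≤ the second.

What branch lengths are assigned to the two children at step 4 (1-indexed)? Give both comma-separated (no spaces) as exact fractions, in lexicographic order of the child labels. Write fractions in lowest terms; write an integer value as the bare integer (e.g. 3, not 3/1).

step 1: merge (E,U) at d=2; branch lengths E→1, U→1; new cluster EU
  updated: d(EU,L)=26, d(EU,S)=12, d(EU,Y)=19
step 2: merge (EU,S) at d=12; branch lengths EU→5, S→6; new cluster ESU
  updated: d(ESU,L)=79/3, d(ESU,Y)=17
step 3: merge (ESU,Y) at d=17; branch lengths ESU→5/2, Y→17/2; new cluster ESUY
  updated: d(ESUY,L)=107/4
step 4: merge (ESUY,L) at d=107/4; branch lengths ESUY→39/8, L→107/8; new cluster ELSUY
final tree: ((((E:1,U:1):5,S:6):5/2,Y:17/2):39/8,L:107/8)
total length: 169/4

39/8,107/8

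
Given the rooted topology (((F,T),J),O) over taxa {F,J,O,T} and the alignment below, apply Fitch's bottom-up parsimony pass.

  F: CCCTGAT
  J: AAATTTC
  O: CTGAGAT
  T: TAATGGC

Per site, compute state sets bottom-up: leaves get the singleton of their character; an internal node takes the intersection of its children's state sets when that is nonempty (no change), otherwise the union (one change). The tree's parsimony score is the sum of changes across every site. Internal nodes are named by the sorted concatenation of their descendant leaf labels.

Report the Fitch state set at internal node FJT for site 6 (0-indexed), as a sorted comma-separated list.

C

site 0, node FT: F={C} ∪ T={T} → {C,T} (+1)
site 0, node FJT: FT={C,T} ∪ J={A} → {A,C,T} (+1)
site 0, node FJOT: FJT={A,C,T} ∩ O={C} → {C} (+0)
site 1, node FT: F={C} ∪ T={A} → {A,C} (+1)
site 1, node FJT: FT={A,C} ∩ J={A} → {A} (+0)
site 1, node FJOT: FJT={A} ∪ O={T} → {A,T} (+1)
site 2, node FT: F={C} ∪ T={A} → {A,C} (+1)
site 2, node FJT: FT={A,C} ∩ J={A} → {A} (+0)
site 2, node FJOT: FJT={A} ∪ O={G} → {A,G} (+1)
site 3, node FT: F={T} ∩ T={T} → {T} (+0)
site 3, node FJT: FT={T} ∩ J={T} → {T} (+0)
site 3, node FJOT: FJT={T} ∪ O={A} → {A,T} (+1)
site 4, node FT: F={G} ∩ T={G} → {G} (+0)
site 4, node FJT: FT={G} ∪ J={T} → {G,T} (+1)
site 4, node FJOT: FJT={G,T} ∩ O={G} → {G} (+0)
site 5, node FT: F={A} ∪ T={G} → {A,G} (+1)
site 5, node FJT: FT={A,G} ∪ J={T} → {A,G,T} (+1)
site 5, node FJOT: FJT={A,G,T} ∩ O={A} → {A} (+0)
site 6, node FT: F={T} ∪ T={C} → {C,T} (+1)
site 6, node FJT: FT={C,T} ∩ J={C} → {C} (+0)
site 6, node FJOT: FJT={C} ∪ O={T} → {C,T} (+1)
per-site changes: [2, 2, 2, 1, 1, 2, 2]; total = 12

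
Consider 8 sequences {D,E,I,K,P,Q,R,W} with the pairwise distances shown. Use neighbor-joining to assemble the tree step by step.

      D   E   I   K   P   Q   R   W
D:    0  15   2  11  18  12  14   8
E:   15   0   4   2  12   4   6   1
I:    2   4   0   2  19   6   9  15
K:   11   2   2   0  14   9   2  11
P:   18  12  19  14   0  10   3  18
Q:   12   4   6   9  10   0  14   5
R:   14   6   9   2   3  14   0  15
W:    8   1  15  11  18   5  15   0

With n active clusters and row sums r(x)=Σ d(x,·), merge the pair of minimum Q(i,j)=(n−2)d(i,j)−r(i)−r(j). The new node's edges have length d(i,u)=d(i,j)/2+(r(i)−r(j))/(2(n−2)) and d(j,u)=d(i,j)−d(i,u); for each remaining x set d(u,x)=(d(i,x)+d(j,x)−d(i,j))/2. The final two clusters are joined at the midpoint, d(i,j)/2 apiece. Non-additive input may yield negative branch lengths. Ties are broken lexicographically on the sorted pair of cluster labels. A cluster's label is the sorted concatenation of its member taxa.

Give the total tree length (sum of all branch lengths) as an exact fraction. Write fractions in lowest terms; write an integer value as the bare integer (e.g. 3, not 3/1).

1. join P+R (d=3, Q=-139) ⇒ PR; edges |P|=49/12, |R|=-13/12
  updated: d(D,PR)=29/2, d(E,PR)=15/2, d(I,PR)=25/2, d(K,PR)=13/2, d(PR,Q)=21/2, d(PR,W)=15
2. join D+I (d=2, Q=-94) ⇒ DI; edges |D|=31/10, |I|=-11/10
  updated: d(DI,E)=17/2, d(DI,K)=11/2, d(DI,PR)=25/2, d(DI,Q)=8, d(DI,W)=21/2
3. join E+W (d=1, Q=-123/2) ⇒ EW; edges |E|=-31/16, |W|=47/16
  updated: d(DI,EW)=9, d(EW,K)=6, d(EW,PR)=43/4, d(EW,Q)=4
4. join EW+Q (d=4, Q=-197/4) ⇒ EQW; edges |EW|=41/24, |Q|=55/24
  updated: d(DI,EQW)=13/2, d(EQW,K)=11/2, d(EQW,PR)=69/8
5. join DI+EQW (d=13/2, Q=-257/8) ⇒ DEIQW; edges |DI|=135/32, |EQW|=73/32
  updated: d(DEIQW,K)=9/4, d(DEIQW,PR)=117/16
6. join DEIQW+K (d=9/4, Q=-257/16) ⇒ DEIKQW; edges |DEIQW|=49/32, |K|=23/32
  updated: d(DEIKQW,PR)=185/32
7. join DEIKQW+PR (d=185/32) ⇒ DEIKPQRW; edges |DEIKQW|=185/64, |PR|=185/64
final tree: ((((D:31/10,I:-11/10):135/32,((E:-31/16,W:47/16):41/24,Q:55/24):73/32):49/32,K:23/32):185/64,(P:49/12,R:-13/12):185/64)
total length: 785/32

785/32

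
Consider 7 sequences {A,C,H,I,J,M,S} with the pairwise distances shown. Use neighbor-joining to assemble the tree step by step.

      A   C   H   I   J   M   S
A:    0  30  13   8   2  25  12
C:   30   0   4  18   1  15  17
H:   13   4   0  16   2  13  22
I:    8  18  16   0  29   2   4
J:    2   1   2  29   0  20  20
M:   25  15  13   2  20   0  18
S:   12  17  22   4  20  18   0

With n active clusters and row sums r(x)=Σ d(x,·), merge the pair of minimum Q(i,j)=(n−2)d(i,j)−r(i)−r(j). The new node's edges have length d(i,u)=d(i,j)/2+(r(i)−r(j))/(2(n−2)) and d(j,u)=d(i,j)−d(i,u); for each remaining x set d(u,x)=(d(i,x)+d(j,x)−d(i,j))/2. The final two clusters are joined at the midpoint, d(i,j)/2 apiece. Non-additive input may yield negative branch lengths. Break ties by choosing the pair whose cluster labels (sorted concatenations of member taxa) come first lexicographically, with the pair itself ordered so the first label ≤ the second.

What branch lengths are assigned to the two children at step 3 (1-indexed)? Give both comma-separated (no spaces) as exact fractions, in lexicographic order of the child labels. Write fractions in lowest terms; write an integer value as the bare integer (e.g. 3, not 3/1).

iteration 1: select I,M (d=2, Q=-160); attach at lengths (-3/5, 13/5); label the merged cluster IM
  updated: d(A,IM)=31/2, d(C,IM)=31/2, d(H,IM)=27/2, d(IM,J)=47/2, d(IM,S)=10
iteration 2: select IM,S (d=10, Q=-119); attach at lengths (37/8, 43/8); label the merged cluster IMS
  updated: d(A,IMS)=35/4, d(C,IMS)=45/4, d(H,IMS)=51/4, d(IMS,J)=67/4
iteration 3: select A,IMS (d=35/4, Q=-77); attach at lengths (61/12, 11/3); label the merged cluster AIMS
  updated: d(AIMS,C)=65/4, d(AIMS,H)=17/2, d(AIMS,J)=5
iteration 4: select AIMS,J (d=5, Q=-111/4); attach at lengths (127/16, -47/16); label the merged cluster AIJMS
  updated: d(AIJMS,C)=49/8, d(AIJMS,H)=11/4
iteration 5: select AIJMS,C (d=49/8, Q=-103/8); attach at lengths (39/16, 59/16); label the merged cluster ACIJMS
  updated: d(ACIJMS,H)=5/16
iteration 6: select ACIJMS,H (d=5/16); attach at lengths (5/32, 5/32); label the merged cluster ACHIJMS
final tree: ((((A:61/12,((I:-3/5,M:13/5):37/8,S:43/8):11/3):127/16,J:-47/16):39/16,C:59/16):5/32,H:5/32)
total length: 515/16

61/12,11/3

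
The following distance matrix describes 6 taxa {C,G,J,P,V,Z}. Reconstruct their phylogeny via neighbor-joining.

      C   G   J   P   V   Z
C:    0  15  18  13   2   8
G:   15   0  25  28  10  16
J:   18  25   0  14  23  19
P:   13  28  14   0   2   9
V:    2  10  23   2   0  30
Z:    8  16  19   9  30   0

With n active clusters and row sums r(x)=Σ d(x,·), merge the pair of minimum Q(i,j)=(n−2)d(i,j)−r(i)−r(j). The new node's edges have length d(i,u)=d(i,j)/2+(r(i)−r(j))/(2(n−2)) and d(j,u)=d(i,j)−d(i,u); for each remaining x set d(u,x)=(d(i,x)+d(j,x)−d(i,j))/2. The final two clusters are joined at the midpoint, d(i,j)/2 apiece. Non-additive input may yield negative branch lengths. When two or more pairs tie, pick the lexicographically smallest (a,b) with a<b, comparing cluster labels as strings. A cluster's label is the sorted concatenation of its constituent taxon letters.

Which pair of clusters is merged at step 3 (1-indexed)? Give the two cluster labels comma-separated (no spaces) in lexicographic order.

1. join P+V (d=2, Q=-125) ⇒ PV; edges |P|=7/8, |V|=9/8
  updated: d(C,PV)=13/2, d(G,PV)=18, d(J,PV)=35/2, d(PV,Z)=37/2
2. join C+PV (d=13/2, Q=-177/2) ⇒ CPV; edges |C|=13/12, |PV|=65/12
  updated: d(CPV,G)=53/4, d(CPV,J)=29/2, d(CPV,Z)=10
3. join CPV+J (d=29/2, Q=-269/4) ⇒ CJPV; edges |CPV|=33/16, |J|=199/16
  updated: d(CJPV,G)=95/8, d(CJPV,Z)=29/4
4. join CJPV+G (d=95/8, Q=-281/8) ⇒ CGJPV; edges |CJPV|=25/16, |G|=165/16
  updated: d(CGJPV,Z)=91/16
5. join CGJPV+Z (d=91/16) ⇒ CGJPVZ; edges |CGJPV|=91/32, |Z|=91/32
final tree: ((((C:13/12,(P:7/8,V:9/8):65/12):33/16,J:199/16):25/16,G:165/16):91/32,Z:91/32)
total length: 649/16

CPV,J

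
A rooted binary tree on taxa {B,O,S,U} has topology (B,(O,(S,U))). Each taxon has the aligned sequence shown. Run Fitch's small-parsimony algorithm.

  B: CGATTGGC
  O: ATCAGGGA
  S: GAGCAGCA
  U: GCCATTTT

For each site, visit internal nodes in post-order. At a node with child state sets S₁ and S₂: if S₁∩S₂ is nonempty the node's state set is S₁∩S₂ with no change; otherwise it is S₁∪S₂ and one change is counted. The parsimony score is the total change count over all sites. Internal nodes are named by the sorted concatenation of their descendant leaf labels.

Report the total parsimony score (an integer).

16

SU@0: {G} ∩ {G} = {G} (intersection, +0)
OSU@0: {A} ∪ {G} = {A,G} (union, +1)
BOSU@0: {C} ∪ {A,G} = {A,C,G} (union, +1)
SU@1: {A} ∪ {C} = {A,C} (union, +1)
OSU@1: {T} ∪ {A,C} = {A,C,T} (union, +1)
BOSU@1: {G} ∪ {A,C,T} = {A,C,G,T} (union, +1)
SU@2: {G} ∪ {C} = {C,G} (union, +1)
OSU@2: {C} ∩ {C,G} = {C} (intersection, +0)
BOSU@2: {A} ∪ {C} = {A,C} (union, +1)
SU@3: {C} ∪ {A} = {A,C} (union, +1)
OSU@3: {A} ∩ {A,C} = {A} (intersection, +0)
BOSU@3: {T} ∪ {A} = {A,T} (union, +1)
SU@4: {A} ∪ {T} = {A,T} (union, +1)
OSU@4: {G} ∪ {A,T} = {A,G,T} (union, +1)
BOSU@4: {T} ∩ {A,G,T} = {T} (intersection, +0)
SU@5: {G} ∪ {T} = {G,T} (union, +1)
OSU@5: {G} ∩ {G,T} = {G} (intersection, +0)
BOSU@5: {G} ∩ {G} = {G} (intersection, +0)
SU@6: {C} ∪ {T} = {C,T} (union, +1)
OSU@6: {G} ∪ {C,T} = {C,G,T} (union, +1)
BOSU@6: {G} ∩ {C,G,T} = {G} (intersection, +0)
SU@7: {A} ∪ {T} = {A,T} (union, +1)
OSU@7: {A} ∩ {A,T} = {A} (intersection, +0)
BOSU@7: {C} ∪ {A} = {A,C} (union, +1)
per-site changes: [2, 3, 2, 2, 2, 1, 2, 2]; total = 16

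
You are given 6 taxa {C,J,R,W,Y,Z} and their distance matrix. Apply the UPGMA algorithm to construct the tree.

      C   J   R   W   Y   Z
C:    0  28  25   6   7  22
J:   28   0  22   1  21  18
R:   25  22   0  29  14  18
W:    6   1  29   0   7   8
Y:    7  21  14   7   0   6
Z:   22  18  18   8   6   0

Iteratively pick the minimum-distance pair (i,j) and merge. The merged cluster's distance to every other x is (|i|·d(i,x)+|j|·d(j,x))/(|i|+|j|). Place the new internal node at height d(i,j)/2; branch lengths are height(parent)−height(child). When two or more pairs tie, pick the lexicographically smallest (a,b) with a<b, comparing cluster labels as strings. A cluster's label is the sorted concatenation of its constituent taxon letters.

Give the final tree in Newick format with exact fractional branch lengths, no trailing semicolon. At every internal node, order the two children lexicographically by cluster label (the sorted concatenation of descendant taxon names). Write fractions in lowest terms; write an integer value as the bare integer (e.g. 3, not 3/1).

iteration 1: select J,W (d=1); attach at lengths (1/2, 1/2); label the merged cluster JW
  updated: d(C,JW)=17, d(JW,R)=51/2, d(JW,Y)=14, d(JW,Z)=13
iteration 2: select Y,Z (d=6); attach at lengths (3, 3); label the merged cluster YZ
  updated: d(C,YZ)=29/2, d(JW,YZ)=27/2, d(R,YZ)=16
iteration 3: select JW,YZ (d=27/2); attach at lengths (25/4, 15/4); label the merged cluster JWYZ
  updated: d(C,JWYZ)=63/4, d(JWYZ,R)=83/4
iteration 4: select C,JWYZ (d=63/4); attach at lengths (63/8, 9/8); label the merged cluster CJWYZ
  updated: d(CJWYZ,R)=108/5
iteration 5: select CJWYZ,R (d=108/5); attach at lengths (117/40, 54/5); label the merged cluster CJRWYZ
final tree: ((C:63/8,((J:1/2,W:1/2):25/4,(Y:3,Z:3):15/4):9/8):117/40,R:54/5)
total length: 1589/40

((C:63/8,((J:1/2,W:1/2):25/4,(Y:3,Z:3):15/4):9/8):117/40,R:54/5)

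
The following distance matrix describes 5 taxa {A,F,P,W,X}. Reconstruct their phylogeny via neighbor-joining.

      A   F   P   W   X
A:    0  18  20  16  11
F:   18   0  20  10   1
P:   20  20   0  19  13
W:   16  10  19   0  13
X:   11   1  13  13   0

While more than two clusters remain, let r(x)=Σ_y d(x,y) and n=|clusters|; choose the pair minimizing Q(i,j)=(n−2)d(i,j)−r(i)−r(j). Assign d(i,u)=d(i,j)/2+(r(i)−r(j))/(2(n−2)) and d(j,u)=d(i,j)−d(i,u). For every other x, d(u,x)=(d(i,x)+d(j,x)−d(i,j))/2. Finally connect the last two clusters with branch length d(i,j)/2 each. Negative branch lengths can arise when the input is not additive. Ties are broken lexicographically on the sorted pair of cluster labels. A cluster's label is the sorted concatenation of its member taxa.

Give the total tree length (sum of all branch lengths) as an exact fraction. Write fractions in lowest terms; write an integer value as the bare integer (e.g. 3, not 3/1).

131/4

step 1: merge (F,X) at d=1, Q=-84; branch lengths F→7/3, X→-4/3; new cluster FX
  updated: d(A,FX)=14, d(FX,P)=16, d(FX,W)=11
step 2: merge (A,P) at d=20, Q=-65; branch lengths A→35/4, P→45/4; new cluster AP
  updated: d(AP,FX)=5, d(AP,W)=15/2
step 3: merge (AP,FX) at d=5, Q=-47/2; branch lengths AP→3/4, FX→17/4; new cluster AFPX
  updated: d(AFPX,W)=27/4
step 4: merge (AFPX,W) at d=27/4; branch lengths AFPX→27/8, W→27/8; new cluster AFPWX
final tree: (((A:35/4,P:45/4):3/4,(F:7/3,X:-4/3):17/4):27/8,W:27/8)
total length: 131/4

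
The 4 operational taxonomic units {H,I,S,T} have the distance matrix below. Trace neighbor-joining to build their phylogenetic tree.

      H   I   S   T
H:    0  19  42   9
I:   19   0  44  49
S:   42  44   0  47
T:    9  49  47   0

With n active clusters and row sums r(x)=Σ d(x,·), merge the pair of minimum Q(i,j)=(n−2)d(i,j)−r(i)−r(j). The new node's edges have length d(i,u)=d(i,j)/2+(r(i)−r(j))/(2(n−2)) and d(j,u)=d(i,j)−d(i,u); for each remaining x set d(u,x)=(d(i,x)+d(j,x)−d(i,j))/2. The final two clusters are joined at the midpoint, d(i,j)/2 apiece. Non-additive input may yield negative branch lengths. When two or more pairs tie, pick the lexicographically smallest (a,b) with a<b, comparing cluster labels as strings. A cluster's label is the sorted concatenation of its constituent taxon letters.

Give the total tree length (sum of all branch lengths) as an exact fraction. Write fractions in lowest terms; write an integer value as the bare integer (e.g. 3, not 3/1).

iteration 1: select H,T (d=9, Q=-157); attach at lengths (-17/4, 53/4); label the merged cluster HT
  updated: d(HT,I)=59/2, d(HT,S)=40
iteration 2: select HT,I (d=59/2, Q=-227/2); attach at lengths (51/4, 67/4); label the merged cluster HIT
  updated: d(HIT,S)=109/4
iteration 3: select HIT,S (d=109/4); attach at lengths (109/8, 109/8); label the merged cluster HIST
final tree: (((H:-17/4,T:53/4):51/4,I:67/4):109/8,S:109/8)
total length: 263/4

263/4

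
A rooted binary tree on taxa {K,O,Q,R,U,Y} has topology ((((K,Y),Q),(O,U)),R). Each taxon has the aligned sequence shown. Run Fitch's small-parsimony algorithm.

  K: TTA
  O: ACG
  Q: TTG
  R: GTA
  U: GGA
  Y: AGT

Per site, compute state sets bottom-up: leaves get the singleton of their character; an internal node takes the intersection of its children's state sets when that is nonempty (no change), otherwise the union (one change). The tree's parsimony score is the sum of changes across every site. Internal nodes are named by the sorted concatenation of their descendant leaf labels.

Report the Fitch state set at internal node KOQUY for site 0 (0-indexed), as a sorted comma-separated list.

[col 0] KY: children K:{T}, Y:{A} ∪→ {A,T}; cost 1
[col 0] KQY: children KY:{A,T}, Q:{T} ∩→ {T}; cost 0
[col 0] OU: children O:{A}, U:{G} ∪→ {A,G}; cost 1
[col 0] KOQUY: children KQY:{T}, OU:{A,G} ∪→ {A,G,T}; cost 1
[col 0] KOQRUY: children KOQUY:{A,G,T}, R:{G} ∩→ {G}; cost 0
[col 1] KY: children K:{T}, Y:{G} ∪→ {G,T}; cost 1
[col 1] KQY: children KY:{G,T}, Q:{T} ∩→ {T}; cost 0
[col 1] OU: children O:{C}, U:{G} ∪→ {C,G}; cost 1
[col 1] KOQUY: children KQY:{T}, OU:{C,G} ∪→ {C,G,T}; cost 1
[col 1] KOQRUY: children KOQUY:{C,G,T}, R:{T} ∩→ {T}; cost 0
[col 2] KY: children K:{A}, Y:{T} ∪→ {A,T}; cost 1
[col 2] KQY: children KY:{A,T}, Q:{G} ∪→ {A,G,T}; cost 1
[col 2] OU: children O:{G}, U:{A} ∪→ {A,G}; cost 1
[col 2] KOQUY: children KQY:{A,G,T}, OU:{A,G} ∩→ {A,G}; cost 0
[col 2] KOQRUY: children KOQUY:{A,G}, R:{A} ∩→ {A}; cost 0
per-site changes: [3, 3, 3]; total = 9

A,G,T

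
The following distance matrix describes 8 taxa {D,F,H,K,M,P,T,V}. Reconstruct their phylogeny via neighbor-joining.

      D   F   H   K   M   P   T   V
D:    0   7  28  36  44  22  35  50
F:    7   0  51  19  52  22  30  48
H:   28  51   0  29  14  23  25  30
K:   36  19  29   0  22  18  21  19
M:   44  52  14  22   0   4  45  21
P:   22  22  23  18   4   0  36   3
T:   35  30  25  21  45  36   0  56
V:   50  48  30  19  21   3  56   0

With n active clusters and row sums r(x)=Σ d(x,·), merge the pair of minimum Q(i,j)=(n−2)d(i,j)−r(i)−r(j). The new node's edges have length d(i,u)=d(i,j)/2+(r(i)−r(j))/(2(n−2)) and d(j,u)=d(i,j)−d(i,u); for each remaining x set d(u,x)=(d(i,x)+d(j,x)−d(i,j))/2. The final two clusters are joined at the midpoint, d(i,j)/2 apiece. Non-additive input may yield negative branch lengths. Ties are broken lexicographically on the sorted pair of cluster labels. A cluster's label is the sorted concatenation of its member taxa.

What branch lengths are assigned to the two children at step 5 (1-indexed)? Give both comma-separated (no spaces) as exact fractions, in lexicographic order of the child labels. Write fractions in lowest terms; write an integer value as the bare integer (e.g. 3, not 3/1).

1. join D+F (d=7, Q=-409) ⇒ DF; edges |D|=35/12, |F|=49/12
  updated: d(DF,H)=36, d(DF,K)=24, d(DF,M)=89/2, d(DF,P)=37/2, d(DF,T)=29, d(DF,V)=91/2
2. join DF+T (d=29, Q=-529/2) ⇒ DFT; edges |DF|=261/20, |T|=319/20
  updated: d(DFT,H)=16, d(DFT,K)=8, d(DFT,M)=121/4, d(DFT,P)=51/4, d(DFT,V)=145/4
3. join DFT+K (d=8, Q=-669/4) ⇒ DFKT; edges |DFT|=157/32, |K|=99/32
  updated: d(DFKT,H)=37/2, d(DFKT,M)=177/8, d(DFKT,P)=91/8, d(DFKT,V)=189/8
4. join P+V (d=3, Q=-110) ⇒ PV; edges |P|=-109/24, |V|=181/24
  updated: d(DFKT,PV)=16, d(H,PV)=25, d(M,PV)=11
5. join DFKT+H (d=37/2, Q=-617/8) ⇒ DFHKT; edges |DFKT|=289/32, |H|=303/32
  updated: d(DFHKT,M)=141/16, d(DFHKT,PV)=45/4
6. join DFHKT+M (d=141/16, Q=-497/16) ⇒ DFHKMT; edges |DFHKT|=145/32, |M|=137/32
  updated: d(DFHKMT,PV)=215/32
7. join DFHKMT+PV (d=215/32) ⇒ DFHKMPTV; edges |DFHKMT|=215/64, |PV|=215/64
final tree: ((((((D:35/12,F:49/12):261/20,T:319/20):157/32,K:99/32):289/32,H:303/32):145/32,M:137/32):215/64,(P:-109/24,V:181/24):215/64)
total length: 2593/32

289/32,303/32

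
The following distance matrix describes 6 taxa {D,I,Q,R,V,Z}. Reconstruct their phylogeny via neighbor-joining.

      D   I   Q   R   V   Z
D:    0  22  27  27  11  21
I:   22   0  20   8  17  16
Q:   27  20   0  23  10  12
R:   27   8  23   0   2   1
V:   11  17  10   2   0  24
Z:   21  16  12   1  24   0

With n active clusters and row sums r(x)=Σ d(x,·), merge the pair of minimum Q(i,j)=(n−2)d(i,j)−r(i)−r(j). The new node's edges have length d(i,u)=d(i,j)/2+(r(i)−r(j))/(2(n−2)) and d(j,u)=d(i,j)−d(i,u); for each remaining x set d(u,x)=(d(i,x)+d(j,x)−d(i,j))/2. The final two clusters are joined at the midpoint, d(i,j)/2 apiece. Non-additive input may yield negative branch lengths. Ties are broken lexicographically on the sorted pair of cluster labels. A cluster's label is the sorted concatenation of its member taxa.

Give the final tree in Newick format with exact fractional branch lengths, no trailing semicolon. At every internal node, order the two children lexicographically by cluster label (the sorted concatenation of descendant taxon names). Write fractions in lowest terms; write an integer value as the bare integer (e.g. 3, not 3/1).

((((D:11,V:0):31/8,Q:73/8):29/8,I:55/8):37/16,(R:-9/8,Z:17/8):37/16)

step 1: merge (R,Z) at d=1, Q=-131; branch lengths R→-9/8, Z→17/8; new cluster RZ
  updated: d(D,RZ)=47/2, d(I,RZ)=23/2, d(Q,RZ)=17, d(RZ,V)=25/2
step 2: merge (D,V) at d=11, Q=-101; branch lengths D→11, V→0; new cluster DV
  updated: d(DV,I)=14, d(DV,Q)=13, d(DV,RZ)=25/2
step 3: merge (DV,Q) at d=13, Q=-127/2; branch lengths DV→31/8, Q→73/8; new cluster DQV
  updated: d(DQV,I)=21/2, d(DQV,RZ)=33/4
step 4: merge (DQV,I) at d=21/2, Q=-121/4; branch lengths DQV→29/8, I→55/8; new cluster DIQV
  updated: d(DIQV,RZ)=37/8
step 5: merge (DIQV,RZ) at d=37/8; branch lengths DIQV→37/16, RZ→37/16; new cluster DIQRVZ
final tree: ((((D:11,V:0):31/8,Q:73/8):29/8,I:55/8):37/16,(R:-9/8,Z:17/8):37/16)
total length: 321/8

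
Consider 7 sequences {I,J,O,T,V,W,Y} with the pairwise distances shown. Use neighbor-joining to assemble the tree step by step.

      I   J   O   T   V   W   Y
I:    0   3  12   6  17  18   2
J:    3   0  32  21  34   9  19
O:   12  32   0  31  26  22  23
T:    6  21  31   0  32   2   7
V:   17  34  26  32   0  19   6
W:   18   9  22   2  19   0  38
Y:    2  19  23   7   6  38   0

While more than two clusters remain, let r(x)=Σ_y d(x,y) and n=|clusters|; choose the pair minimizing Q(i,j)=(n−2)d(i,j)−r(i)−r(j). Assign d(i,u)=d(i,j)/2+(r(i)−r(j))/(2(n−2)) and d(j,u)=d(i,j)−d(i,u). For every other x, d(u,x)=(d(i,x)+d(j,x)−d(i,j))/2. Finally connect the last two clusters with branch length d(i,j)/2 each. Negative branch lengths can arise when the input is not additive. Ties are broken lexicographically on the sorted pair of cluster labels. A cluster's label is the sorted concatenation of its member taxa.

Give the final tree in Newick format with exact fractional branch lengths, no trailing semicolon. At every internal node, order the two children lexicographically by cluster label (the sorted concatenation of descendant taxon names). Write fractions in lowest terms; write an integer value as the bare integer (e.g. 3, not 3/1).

(((I:-9/2,(J:22/3,(T:1,W:1):20/3):9/2):3,O:111/8):61/16,(V:69/10,Y:-9/10):61/16)

1. join V+Y (d=6, Q=-199) ⇒ VY; edges |V|=69/10, |Y|=-9/10
  updated: d(I,VY)=13/2, d(J,VY)=47/2, d(O,VY)=43/2, d(T,VY)=33/2, d(VY,W)=51/2
2. join T+W (d=2, Q=-145) ⇒ TW; edges |T|=1, |W|=1
  updated: d(I,TW)=11, d(J,TW)=14, d(O,TW)=51/2, d(TW,VY)=20
3. join J+TW (d=14, Q=-101) ⇒ JTW; edges |J|=22/3, |TW|=20/3
  updated: d(I,JTW)=0, d(JTW,O)=87/4, d(JTW,VY)=59/4
4. join I+JTW (d=0, Q=-55) ⇒ IJTW; edges |I|=-9/2, |JTW|=9/2
  updated: d(IJTW,O)=135/8, d(IJTW,VY)=85/8
5. join IJTW+O (d=135/8, Q=-49) ⇒ IJOTW; edges |IJTW|=3, |O|=111/8
  updated: d(IJOTW,VY)=61/8
6. join IJOTW+VY (d=61/8) ⇒ IJOTVWY; edges |IJOTW|=61/16, |VY|=61/16
final tree: (((I:-9/2,(J:22/3,(T:1,W:1):20/3):9/2):3,O:111/8):61/16,(V:69/10,Y:-9/10):61/16)
total length: 93/2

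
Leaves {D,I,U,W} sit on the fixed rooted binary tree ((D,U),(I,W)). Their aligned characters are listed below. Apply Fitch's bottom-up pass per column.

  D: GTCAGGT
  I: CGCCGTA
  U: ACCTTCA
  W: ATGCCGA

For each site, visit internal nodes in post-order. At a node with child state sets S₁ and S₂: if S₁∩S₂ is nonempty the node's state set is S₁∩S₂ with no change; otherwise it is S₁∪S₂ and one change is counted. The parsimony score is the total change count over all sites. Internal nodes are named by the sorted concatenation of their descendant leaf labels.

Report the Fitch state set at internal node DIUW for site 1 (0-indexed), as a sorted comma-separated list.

site 0, node DU: D={G} ∪ U={A} → {A,G} (+1)
site 0, node IW: I={C} ∪ W={A} → {A,C} (+1)
site 0, node DIUW: DU={A,G} ∩ IW={A,C} → {A} (+0)
site 1, node DU: D={T} ∪ U={C} → {C,T} (+1)
site 1, node IW: I={G} ∪ W={T} → {G,T} (+1)
site 1, node DIUW: DU={C,T} ∩ IW={G,T} → {T} (+0)
site 2, node DU: D={C} ∩ U={C} → {C} (+0)
site 2, node IW: I={C} ∪ W={G} → {C,G} (+1)
site 2, node DIUW: DU={C} ∩ IW={C,G} → {C} (+0)
site 3, node DU: D={A} ∪ U={T} → {A,T} (+1)
site 3, node IW: I={C} ∩ W={C} → {C} (+0)
site 3, node DIUW: DU={A,T} ∪ IW={C} → {A,C,T} (+1)
site 4, node DU: D={G} ∪ U={T} → {G,T} (+1)
site 4, node IW: I={G} ∪ W={C} → {C,G} (+1)
site 4, node DIUW: DU={G,T} ∩ IW={C,G} → {G} (+0)
site 5, node DU: D={G} ∪ U={C} → {C,G} (+1)
site 5, node IW: I={T} ∪ W={G} → {G,T} (+1)
site 5, node DIUW: DU={C,G} ∩ IW={G,T} → {G} (+0)
site 6, node DU: D={T} ∪ U={A} → {A,T} (+1)
site 6, node IW: I={A} ∩ W={A} → {A} (+0)
site 6, node DIUW: DU={A,T} ∩ IW={A} → {A} (+0)
per-site changes: [2, 2, 1, 2, 2, 2, 1]; total = 12

T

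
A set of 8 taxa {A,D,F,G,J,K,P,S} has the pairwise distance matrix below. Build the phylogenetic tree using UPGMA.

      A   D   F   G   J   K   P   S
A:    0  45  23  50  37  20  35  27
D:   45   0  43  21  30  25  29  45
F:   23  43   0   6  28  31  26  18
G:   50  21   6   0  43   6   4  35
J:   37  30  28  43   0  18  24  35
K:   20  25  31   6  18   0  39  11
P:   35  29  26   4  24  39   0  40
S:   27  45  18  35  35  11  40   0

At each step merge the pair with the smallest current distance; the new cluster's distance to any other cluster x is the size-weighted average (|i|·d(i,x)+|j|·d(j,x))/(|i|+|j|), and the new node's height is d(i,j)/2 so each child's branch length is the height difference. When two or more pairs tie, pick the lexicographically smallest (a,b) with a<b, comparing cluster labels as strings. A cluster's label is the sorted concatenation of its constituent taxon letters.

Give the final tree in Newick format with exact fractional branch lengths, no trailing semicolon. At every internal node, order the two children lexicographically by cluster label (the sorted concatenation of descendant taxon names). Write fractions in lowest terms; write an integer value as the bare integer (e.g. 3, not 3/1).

1. join G+P (d=4) ⇒ GP; edges |G|=2, |P|=2
  updated: d(A,GP)=85/2, d(D,GP)=25, d(F,GP)=16, d(GP,J)=67/2, d(GP,K)=45/2, d(GP,S)=75/2
2. join K+S (d=11) ⇒ KS; edges |K|=11/2, |S|=11/2
  updated: d(A,KS)=47/2, d(D,KS)=35, d(F,KS)=49/2, d(GP,KS)=30, d(J,KS)=53/2
3. join F+GP (d=16) ⇒ FGP; edges |F|=8, |GP|=6
  updated: d(A,FGP)=36, d(D,FGP)=31, d(FGP,J)=95/3, d(FGP,KS)=169/6
4. join A+KS (d=47/2) ⇒ AKS; edges |A|=47/4, |KS|=25/4
  updated: d(AKS,D)=115/3, d(AKS,FGP)=277/9, d(AKS,J)=30
5. join AKS+J (d=30) ⇒ AJKS; edges |AKS|=13/4, |J|=15
  updated: d(AJKS,D)=145/4, d(AJKS,FGP)=31
6. join AJKS+FGP (d=31) ⇒ AFGJKPS; edges |AJKS|=1/2, |FGP|=15/2
  updated: d(AFGJKPS,D)=34
7. join AFGJKPS+D (d=34) ⇒ ADFGJKPS; edges |AFGJKPS|=3/2, |D|=17
final tree: ((((A:47/4,(K:11/2,S:11/2):25/4):13/4,J:15):1/2,(F:8,(G:2,P:2):6):15/2):3/2,D:17)
total length: 367/4

((((A:47/4,(K:11/2,S:11/2):25/4):13/4,J:15):1/2,(F:8,(G:2,P:2):6):15/2):3/2,D:17)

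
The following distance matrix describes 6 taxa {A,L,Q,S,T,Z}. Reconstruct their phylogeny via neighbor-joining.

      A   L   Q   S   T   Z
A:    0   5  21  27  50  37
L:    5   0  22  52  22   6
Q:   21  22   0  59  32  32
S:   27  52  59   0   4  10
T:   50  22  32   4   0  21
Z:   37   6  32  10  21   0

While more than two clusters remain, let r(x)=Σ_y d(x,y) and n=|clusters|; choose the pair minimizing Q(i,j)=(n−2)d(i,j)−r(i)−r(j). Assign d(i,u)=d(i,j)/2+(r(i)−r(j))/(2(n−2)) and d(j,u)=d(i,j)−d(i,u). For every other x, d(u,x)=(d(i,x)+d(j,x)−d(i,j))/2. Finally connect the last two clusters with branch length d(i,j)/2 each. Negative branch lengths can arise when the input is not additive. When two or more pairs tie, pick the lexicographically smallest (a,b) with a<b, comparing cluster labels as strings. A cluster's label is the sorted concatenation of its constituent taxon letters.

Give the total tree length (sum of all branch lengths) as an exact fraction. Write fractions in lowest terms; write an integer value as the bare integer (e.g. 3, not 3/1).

455/8

iteration 1: select S,T (d=4, Q=-265); attach at lengths (39/8, -7/8); label the merged cluster ST
  updated: d(A,ST)=73/2, d(L,ST)=35, d(Q,ST)=87/2, d(ST,Z)=27/2
iteration 2: select ST,Z (d=27/2, Q=-353/2); attach at lengths (161/12, 1/12); label the merged cluster STZ
  updated: d(A,STZ)=30, d(L,STZ)=55/4, d(Q,STZ)=31
iteration 3: select A,Q (d=21, Q=-88); attach at lengths (6, 15); label the merged cluster AQ
  updated: d(AQ,L)=3, d(AQ,STZ)=20
iteration 4: select AQ,L (d=3, Q=-147/4); attach at lengths (37/8, -13/8); label the merged cluster ALQ
  updated: d(ALQ,STZ)=123/8
iteration 5: select ALQ,STZ (d=123/8); attach at lengths (123/16, 123/16); label the merged cluster ALQSTZ
final tree: (((A:6,Q:15):37/8,L:-13/8):123/16,((S:39/8,T:-7/8):161/12,Z:1/12):123/16)
total length: 455/8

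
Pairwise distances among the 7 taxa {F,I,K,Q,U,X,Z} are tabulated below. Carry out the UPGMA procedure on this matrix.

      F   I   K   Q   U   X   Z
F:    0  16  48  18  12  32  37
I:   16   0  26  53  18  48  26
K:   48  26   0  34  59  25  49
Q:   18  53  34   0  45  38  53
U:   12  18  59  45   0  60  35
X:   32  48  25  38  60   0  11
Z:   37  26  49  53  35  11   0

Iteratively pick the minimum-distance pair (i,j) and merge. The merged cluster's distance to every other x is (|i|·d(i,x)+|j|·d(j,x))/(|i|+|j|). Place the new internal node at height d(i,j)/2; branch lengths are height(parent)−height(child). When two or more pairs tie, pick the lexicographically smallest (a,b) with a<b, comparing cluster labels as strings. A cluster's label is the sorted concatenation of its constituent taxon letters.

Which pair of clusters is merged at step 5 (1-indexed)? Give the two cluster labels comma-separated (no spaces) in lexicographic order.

FIU,XZ

1. join X+Z (d=11) ⇒ XZ; edges |X|=11/2, |Z|=11/2
  updated: d(F,XZ)=69/2, d(I,XZ)=37, d(K,XZ)=37, d(Q,XZ)=91/2, d(U,XZ)=95/2
2. join F+U (d=12) ⇒ FU; edges |F|=6, |U|=6
  updated: d(FU,I)=17, d(FU,K)=107/2, d(FU,Q)=63/2, d(FU,XZ)=41
3. join FU+I (d=17) ⇒ FIU; edges |FU|=5/2, |I|=17/2
  updated: d(FIU,K)=133/3, d(FIU,Q)=116/3, d(FIU,XZ)=119/3
4. join K+Q (d=34) ⇒ KQ; edges |K|=17, |Q|=17
  updated: d(FIU,KQ)=83/2, d(KQ,XZ)=165/4
5. join FIU+XZ (d=119/3) ⇒ FIUXZ; edges |FIU|=34/3, |XZ|=43/3
  updated: d(FIUXZ,KQ)=207/5
6. join FIUXZ+KQ (d=207/5) ⇒ FIKQUXZ; edges |FIUXZ|=13/15, |KQ|=37/10
final tree: ((((F:6,U:6):5/2,I:17/2):34/3,(X:11/2,Z:11/2):43/3):13/15,(K:17,Q:17):37/10)
total length: 2947/30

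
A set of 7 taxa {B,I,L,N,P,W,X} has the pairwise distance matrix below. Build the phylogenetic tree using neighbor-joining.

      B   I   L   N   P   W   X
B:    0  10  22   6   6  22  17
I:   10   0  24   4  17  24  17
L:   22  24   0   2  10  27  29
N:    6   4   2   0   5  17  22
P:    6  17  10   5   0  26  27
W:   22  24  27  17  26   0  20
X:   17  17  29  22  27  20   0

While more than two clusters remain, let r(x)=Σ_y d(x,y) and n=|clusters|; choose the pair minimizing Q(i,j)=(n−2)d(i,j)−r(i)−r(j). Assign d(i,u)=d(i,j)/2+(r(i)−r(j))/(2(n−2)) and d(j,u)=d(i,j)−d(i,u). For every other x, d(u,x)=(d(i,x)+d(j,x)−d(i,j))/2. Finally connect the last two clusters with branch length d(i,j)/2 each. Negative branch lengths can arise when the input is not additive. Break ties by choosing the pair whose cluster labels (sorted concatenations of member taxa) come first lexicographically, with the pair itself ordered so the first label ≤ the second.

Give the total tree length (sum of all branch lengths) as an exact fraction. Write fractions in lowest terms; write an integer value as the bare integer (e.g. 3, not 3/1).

1. join W+X (d=20, Q=-168) ⇒ WX; edges |W|=52/5, |X|=48/5
  updated: d(B,WX)=19/2, d(I,WX)=21/2, d(L,WX)=18, d(N,WX)=19/2, d(P,WX)=33/2
2. join L+N (d=2, Q=-189/2) ⇒ LN; edges |L|=115/16, |N|=-83/16
  updated: d(B,LN)=13, d(I,LN)=13, d(LN,P)=13/2, d(LN,WX)=51/4
3. join LN+P (d=13/2, Q=-287/4) ⇒ LNP; edges |LN|=25/8, |P|=27/8
  updated: d(B,LNP)=25/4, d(I,LNP)=47/4, d(LNP,WX)=91/8
4. join B+LNP (d=25/4, Q=-341/8) ⇒ BLNP; edges |B|=71/32, |LNP|=129/32
  updated: d(BLNP,I)=31/4, d(BLNP,WX)=117/16
5. join BLNP+I (d=31/4, Q=-409/16) ⇒ BILNP; edges |BLNP|=73/32, |I|=175/32
  updated: d(BILNP,WX)=161/32
6. join BILNP+WX (d=161/32) ⇒ BILNPWX; edges |BILNP|=161/64, |WX|=161/64
final tree: (((B:71/32,((L:115/16,N:-83/16):25/8,P:27/8):129/32):73/32,I:175/32):161/64,(W:52/5,X:48/5):161/64)
total length: 1521/32

1521/32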